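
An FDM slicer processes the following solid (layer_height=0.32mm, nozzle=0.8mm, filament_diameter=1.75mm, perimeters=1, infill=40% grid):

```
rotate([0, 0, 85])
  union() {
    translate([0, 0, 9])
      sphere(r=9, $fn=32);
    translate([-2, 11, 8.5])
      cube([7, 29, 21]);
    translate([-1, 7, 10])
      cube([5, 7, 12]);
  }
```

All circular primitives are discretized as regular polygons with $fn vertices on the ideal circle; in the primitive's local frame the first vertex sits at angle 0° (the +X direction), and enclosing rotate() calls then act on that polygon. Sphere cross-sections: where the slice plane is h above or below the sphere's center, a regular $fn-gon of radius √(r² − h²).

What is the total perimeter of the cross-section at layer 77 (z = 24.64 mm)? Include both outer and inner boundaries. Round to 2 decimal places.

72.00 mm

At z = 24.64 mm: the sphere is not intersected at this z (|z−center|=15.640 > r=9); the 7×29 cube at (-2, 11) contributes its full rectangle (perimeter 72.00 mm); the cube at (-1, 7) is absent (z outside [10, 22]); Taking the union: only the 7×29 cube at (-2, 11) is present, so the union is just that shape — boundary = 72.00 mm; (whole slice rotated 85° about Z — lengths, areas and connectivity unchanged). Overall, the cross-section is a single solid region. Total boundary length (outer) = 72.00 mm.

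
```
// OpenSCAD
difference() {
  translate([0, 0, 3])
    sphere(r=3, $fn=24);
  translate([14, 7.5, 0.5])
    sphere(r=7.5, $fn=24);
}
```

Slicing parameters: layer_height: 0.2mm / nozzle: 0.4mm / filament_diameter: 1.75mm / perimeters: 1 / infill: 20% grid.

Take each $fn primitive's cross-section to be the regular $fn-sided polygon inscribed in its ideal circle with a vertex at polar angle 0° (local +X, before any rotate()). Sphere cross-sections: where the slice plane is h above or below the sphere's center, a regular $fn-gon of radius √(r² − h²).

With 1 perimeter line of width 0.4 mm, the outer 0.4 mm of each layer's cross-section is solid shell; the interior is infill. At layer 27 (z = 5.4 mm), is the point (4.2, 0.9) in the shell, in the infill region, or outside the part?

At z = 5.4 mm: the r=3 sphere slices to a regular 24-gon of circumradius 1.800 (√(r²−h²) with h=2.4 from center); the r=7.5 sphere at (14, 7.5) contributes a regular 24-gon of circumradius √(7.5²−4.9²) = 5.678; Subtracting the remaining from the first: starting from the r=3 sphere, the r=7.5 sphere at (14, 7.5) misses the remaining region (no effect) — 1 connected region. Overall, the cross-section is a single solid region. The nearest boundary edge runs (1.56, 0.90)→(1.74, 0.47); distance from the point to it = 2.50 mm. The point is not inside any of the regions above, so it lies outside the cross-section (2.50 mm from the nearest boundary).

outside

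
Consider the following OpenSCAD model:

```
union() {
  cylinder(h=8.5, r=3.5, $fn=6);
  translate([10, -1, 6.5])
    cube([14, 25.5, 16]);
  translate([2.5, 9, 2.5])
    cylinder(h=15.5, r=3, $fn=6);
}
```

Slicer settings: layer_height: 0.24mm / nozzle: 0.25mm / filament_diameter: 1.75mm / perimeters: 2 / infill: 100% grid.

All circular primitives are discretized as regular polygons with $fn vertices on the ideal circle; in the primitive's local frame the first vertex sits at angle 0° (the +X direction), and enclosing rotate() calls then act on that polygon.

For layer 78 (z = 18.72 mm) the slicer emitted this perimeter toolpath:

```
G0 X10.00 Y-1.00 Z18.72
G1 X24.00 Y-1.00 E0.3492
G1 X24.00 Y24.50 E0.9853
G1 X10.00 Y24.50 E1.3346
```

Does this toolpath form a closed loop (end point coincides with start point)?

Start point (G0): (10.00, -1.00). End point (last G1): the path does not return to the start — open.

no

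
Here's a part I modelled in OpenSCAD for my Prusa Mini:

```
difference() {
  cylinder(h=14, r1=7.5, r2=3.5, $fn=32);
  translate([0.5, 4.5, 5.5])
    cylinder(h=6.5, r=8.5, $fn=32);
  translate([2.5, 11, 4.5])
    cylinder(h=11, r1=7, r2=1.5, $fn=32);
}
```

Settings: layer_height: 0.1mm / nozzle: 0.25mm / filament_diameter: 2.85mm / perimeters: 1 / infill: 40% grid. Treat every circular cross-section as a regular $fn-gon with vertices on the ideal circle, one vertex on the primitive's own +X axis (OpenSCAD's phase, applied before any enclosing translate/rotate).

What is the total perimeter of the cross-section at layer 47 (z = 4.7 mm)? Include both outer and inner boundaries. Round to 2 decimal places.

38.56 mm

At z = 4.7 mm: the cone (r1=7.5→r2=3.5) has section circumradius 6.157 here — a regular 32-gon (perimeter = 2·32·6.157·sin(180°/32) = 38.62 mm); the cylinder at (0.5, 4.5) is absent (z outside [5.5, 12]); the cone at (2.5, 11) (r1=7→r2=1.5) has section circumradius 6.900 here — a regular 32-gon (perimeter = 2·32·6.900·sin(180°/32) = 43.28 mm); Taking the first minus the rest: starting from the cone, the cone at (2.5, 11) partially overlaps it — only the 7.60 mm² overlap (of its 148.61 mm²) is removed, clipping the outline — boundary = 38.56 mm. Overall, the cross-section is a single solid region. Total boundary length (outer) = 38.56 mm.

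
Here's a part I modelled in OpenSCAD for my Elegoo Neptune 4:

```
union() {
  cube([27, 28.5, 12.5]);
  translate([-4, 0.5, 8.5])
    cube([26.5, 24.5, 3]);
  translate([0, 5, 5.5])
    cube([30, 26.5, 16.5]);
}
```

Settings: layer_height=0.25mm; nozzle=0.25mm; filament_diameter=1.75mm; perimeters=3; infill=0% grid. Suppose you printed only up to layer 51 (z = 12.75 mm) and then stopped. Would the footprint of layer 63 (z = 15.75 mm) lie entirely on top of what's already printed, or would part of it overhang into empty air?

entirely on top

Compare the two slices. At z = 12.75: the cube is absent (z outside [0, 12.5]); the cube at (-4, 0.5) does not reach this height (z outside [8.5, 11.5]); the cube at (0, 5) is present — its section is the full 30×26.5 rectangle (area 795.00 mm²); Merging all regions: only the 30×26.5 cube at (0, 5) is present, so the union is just that shape — area = 795.00 mm². At z = 15.75: the cube does not reach this height (z outside [0, 12.5]); the cube at (-4, 0.5) is not intersected at this z (z outside [8.5, 11.5]); the cube at (0, 5) (footprint 30×26.5) is included at this height (area 795.00 mm²); Combining (union): only the 30×26.5 cube at (0, 5) is present, so the union is just that shape — area = 795.00 mm². Checking containment: the cross-section at z = 15.75 is a subset of the cross-section at z = 12.75.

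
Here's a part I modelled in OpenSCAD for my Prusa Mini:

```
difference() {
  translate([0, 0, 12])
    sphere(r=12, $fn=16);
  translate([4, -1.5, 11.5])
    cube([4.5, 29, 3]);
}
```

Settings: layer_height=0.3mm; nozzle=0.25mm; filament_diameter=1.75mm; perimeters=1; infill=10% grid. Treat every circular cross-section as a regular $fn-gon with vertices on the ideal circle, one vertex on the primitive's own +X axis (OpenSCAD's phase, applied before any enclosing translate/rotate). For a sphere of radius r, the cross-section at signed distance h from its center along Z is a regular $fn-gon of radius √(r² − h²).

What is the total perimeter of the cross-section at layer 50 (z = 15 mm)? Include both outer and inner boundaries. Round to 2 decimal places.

72.54 mm

At z = 15 mm: the r=12 sphere contributes a regular 16-gon of circumradius √(12²−3²) = 11.619 (perimeter = 2·16·11.619·sin(180°/16) = 72.54 mm); the cube at (4, -1.5) is not intersected at this z (z outside [11.5, 14.5]); Subtracting the remaining from the first: none of the subtracted shapes is present at this height, so the r=12 sphere is unchanged — boundary = 72.54 mm. Overall, the cross-section is a single solid region. Total boundary length (outer) = 72.54 mm.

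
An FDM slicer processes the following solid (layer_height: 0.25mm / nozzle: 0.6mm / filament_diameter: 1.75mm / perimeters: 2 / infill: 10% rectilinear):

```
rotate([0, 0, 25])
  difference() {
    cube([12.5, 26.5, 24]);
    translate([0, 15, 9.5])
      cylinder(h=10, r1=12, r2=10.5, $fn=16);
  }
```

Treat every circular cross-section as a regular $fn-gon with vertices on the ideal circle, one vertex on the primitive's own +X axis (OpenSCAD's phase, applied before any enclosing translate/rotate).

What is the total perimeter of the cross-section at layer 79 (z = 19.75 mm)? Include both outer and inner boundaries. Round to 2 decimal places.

78.00 mm

At z = 19.75 mm: the cube (footprint 12.5×26.5) is included at this height (perimeter 78.00 mm); the cone at (0, 15) does not reach this height (z outside [9.5, 19.5]); After the difference (first − rest): none of the subtracted shapes is present at this height, so the 12.5×26.5 cube is unchanged — boundary = 78.00 mm; (whole slice rotated 25° about Z — lengths, areas and connectivity unchanged). Overall, the cross-section is a single solid region. Total boundary length (outer) = 78.00 mm.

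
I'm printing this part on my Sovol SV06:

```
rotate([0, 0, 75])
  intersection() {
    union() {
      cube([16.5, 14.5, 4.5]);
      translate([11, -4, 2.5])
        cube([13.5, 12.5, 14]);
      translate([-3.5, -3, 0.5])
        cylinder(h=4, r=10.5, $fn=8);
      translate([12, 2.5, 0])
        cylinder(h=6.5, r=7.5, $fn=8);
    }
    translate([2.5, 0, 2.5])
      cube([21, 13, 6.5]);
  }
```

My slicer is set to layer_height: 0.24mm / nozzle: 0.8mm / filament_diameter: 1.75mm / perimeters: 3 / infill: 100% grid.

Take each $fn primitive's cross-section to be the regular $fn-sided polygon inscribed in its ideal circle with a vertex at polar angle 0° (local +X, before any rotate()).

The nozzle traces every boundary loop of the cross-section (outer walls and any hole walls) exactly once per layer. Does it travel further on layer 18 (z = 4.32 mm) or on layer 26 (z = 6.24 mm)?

layer 18 (z = 4.32 mm)

Layer 18 (z = 4.32): the 16.5×14.5 cube contributes its full rectangle (perimeter 62.00 mm); the cube at (11, -4) is present — its section is the full 13.5×12.5 rectangle (perimeter 52.00 mm); the r=10.5 cylinder at (-3.5, -3) contributes a regular 8-gon of circumradius 10.5 (perimeter = 2·8·10.500·sin(180°/8) = 64.29 mm); the cylinder at (12, 2.5): section is a regular 8-gon, circumradius r=7.5 (perimeter = 2·8·7.500·sin(180°/8) = 45.92 mm); Combining (union): the regions partially overlap (shared area 211.57 mm²), so the edge portions inside another operand are dropped and the merged outline is re-measured after clipping — boundary = 121.70 mm; the cube at (2.5, 0) is present — its section is the full 21×13 rectangle (perimeter 68.00 mm); After intersecting: the 21×13 cube at (2.5, 0) partially overlaps the result so far; clipping to the common part keeps 241.50 mm² — boundary = 68.00 mm; (whole slice rotated 75° about Z — lengths, areas and connectivity unchanged). So its perimeter = 68.00 mm. Layer 26 (z = 6.24): the cube is not intersected at this z (z outside [0, 4.5]); the 13.5×12.5 cube at (11, -4) contributes its full rectangle (perimeter 52.00 mm); the cylinder at (-3.5, -3) is not intersected at this z (z outside [0.5, 4.5]); the cylinder at (12, 2.5): section is a regular 8-gon, circumradius r=7.5 (perimeter = 2·8·7.500·sin(180°/8) = 45.92 mm); Combining (union): the regions partially overlap (shared area 88.13 mm²), so the edge portions inside another operand are dropped and the merged outline is re-measured after clipping — boundary = 60.96 mm; the cube at (2.5, 0) (footprint 21×13) is included at this height (perimeter 68.00 mm); Taking the intersection: the 21×13 cube at (2.5, 0) partially overlaps that combined region; clipping to the common part keeps 157.70 mm² — boundary = 52.45 mm; (whole slice rotated 75° about Z — lengths, areas and connectivity unchanged). So its perimeter = 52.45 mm. Layer 18 is larger (68.00 vs 52.45 mm).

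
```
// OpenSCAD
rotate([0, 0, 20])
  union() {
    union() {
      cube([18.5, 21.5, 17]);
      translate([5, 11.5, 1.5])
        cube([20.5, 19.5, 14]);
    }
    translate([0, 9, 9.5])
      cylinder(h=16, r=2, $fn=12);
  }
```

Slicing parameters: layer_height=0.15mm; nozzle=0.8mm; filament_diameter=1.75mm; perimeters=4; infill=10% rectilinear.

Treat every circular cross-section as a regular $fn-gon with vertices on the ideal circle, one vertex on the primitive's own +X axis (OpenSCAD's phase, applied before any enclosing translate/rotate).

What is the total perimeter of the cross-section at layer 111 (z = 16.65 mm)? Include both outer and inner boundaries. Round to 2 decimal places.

At z = 16.65 mm: the cube (footprint 18.5×21.5) is included at this height (perimeter 80.00 mm); the cube at (5, 11.5) does not reach this height (z outside [1.5, 15.5]); Combining (union): only the 18.5×21.5 cube is present, so the union is just that shape — boundary = 80.00 mm; the r=2 cylinder at (0, 9) contributes a regular 12-gon of circumradius 2 (perimeter = 2·12·2.000·sin(180°/12) = 12.42 mm); Combining (union): the regions partially overlap (shared area 6.00 mm²), so the edge portions inside another operand are dropped and the merged outline is re-measured after clipping — boundary = 82.21 mm; (whole slice rotated 20° about Z — lengths, areas and connectivity unchanged). Overall, the cross-section is a single solid region. Total boundary length (outer) = 82.21 mm.

82.21 mm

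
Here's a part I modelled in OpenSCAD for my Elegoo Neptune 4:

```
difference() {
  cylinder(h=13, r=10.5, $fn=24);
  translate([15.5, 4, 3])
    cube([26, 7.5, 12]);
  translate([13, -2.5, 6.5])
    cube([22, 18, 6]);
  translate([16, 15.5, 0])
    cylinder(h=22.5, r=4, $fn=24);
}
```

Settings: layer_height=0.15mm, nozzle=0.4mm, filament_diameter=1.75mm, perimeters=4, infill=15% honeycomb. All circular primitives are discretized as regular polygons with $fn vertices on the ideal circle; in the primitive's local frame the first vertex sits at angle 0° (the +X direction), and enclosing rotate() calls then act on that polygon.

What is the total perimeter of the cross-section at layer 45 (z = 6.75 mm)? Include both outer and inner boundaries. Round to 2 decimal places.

At z = 6.75 mm: the r=10.5 cylinder gives a regular 24-gon of circumradius 10.5 (constant along its height) (perimeter = 2·24·10.500·sin(180°/24) = 65.79 mm); the 26×7.5 cube at (15.5, 4) contributes its full rectangle (perimeter 67.00 mm); the cube at (13, -2.5) (footprint 22×18) is included at this height (perimeter 80.00 mm); the r=4 cylinder at (16, 15.5) gives a regular 24-gon of circumradius 4 (constant along its height) (perimeter = 2·24·4.000·sin(180°/24) = 25.06 mm); After the difference (first − rest): starting from the r=10.5 cylinder, the 26×7.5 cube at (15.5, 4) misses the remaining region (no effect); the 22×18 cube at (13, -2.5) misses the remaining region (no effect); the r=4 cylinder at (16, 15.5) misses the remaining region (no effect) — boundary = 65.79 mm. Overall, the cross-section is a single solid region. Total boundary length (outer) = 65.79 mm.

65.79 mm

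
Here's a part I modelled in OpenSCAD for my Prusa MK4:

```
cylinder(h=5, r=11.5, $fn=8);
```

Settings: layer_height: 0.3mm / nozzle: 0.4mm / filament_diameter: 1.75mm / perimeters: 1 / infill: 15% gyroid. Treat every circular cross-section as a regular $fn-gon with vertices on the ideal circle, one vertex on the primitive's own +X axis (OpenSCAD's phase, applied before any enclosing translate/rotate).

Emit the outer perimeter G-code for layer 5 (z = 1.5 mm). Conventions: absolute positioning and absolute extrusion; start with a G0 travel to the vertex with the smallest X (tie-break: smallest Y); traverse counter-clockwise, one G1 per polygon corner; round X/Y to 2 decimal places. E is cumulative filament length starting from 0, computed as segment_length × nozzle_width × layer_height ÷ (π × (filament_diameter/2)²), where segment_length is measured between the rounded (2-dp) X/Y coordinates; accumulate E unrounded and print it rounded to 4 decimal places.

At z = 1.5 mm: the cylinder: section is a regular 8-gon, circumradius r=11.5. The outline is a single polygon with 8 vertices. Extrusion per mm of travel: 0.4 × 0.3 / (π × 0.875²) = 0.049890. Accumulating E over each segment gives final E = 3.5126.

G0 X-11.50 Y0.00 Z1.50
G1 X-8.13 Y-8.13 E0.4391
G1 X0.00 Y-11.50 E0.8781
G1 X8.13 Y-8.13 E1.3172
G1 X11.50 Y0.00 E1.7563
G1 X8.13 Y8.13 E2.1954
G1 X0.00 Y11.50 E2.6344
G1 X-8.13 Y8.13 E3.0735
G1 X-11.50 Y0.00 E3.5126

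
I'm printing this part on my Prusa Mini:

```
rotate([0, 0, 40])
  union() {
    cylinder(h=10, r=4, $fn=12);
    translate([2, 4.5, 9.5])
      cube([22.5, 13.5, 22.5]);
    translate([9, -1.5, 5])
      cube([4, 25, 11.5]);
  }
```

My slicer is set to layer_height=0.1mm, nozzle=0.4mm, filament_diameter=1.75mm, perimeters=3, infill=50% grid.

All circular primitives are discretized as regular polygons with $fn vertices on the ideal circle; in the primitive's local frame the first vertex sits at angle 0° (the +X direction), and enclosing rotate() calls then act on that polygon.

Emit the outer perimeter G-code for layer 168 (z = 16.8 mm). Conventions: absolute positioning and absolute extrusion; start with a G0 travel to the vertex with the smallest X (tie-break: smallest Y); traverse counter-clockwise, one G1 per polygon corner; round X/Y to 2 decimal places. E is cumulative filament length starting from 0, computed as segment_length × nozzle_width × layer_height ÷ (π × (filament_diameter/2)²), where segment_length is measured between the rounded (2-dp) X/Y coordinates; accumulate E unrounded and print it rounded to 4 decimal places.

At z = 16.8 mm: the cylinder is absent (z outside [0, 10]); the cube at (2, 4.5) is present — its section is the full 22.5×13.5 rectangle; the cube at (9, -1.5) does not reach this height (z outside [5, 16.5]); Merging all regions: only the 22.5×13.5 cube at (2, 4.5) is present, so the union is just that shape — 1 connected region; (rotated 40° about Z; rotation is an isometry so areas/perimeters/island counts are preserved). The outline is a single polygon with 4 vertices. Extrusion per mm of travel: 0.4 × 0.1 / (π × 0.875²) = 0.016630. Accumulating E over each segment gives final E = 1.1976.

G0 X-10.04 Y15.07 Z16.80
G1 X-1.36 Y4.73 E0.2245
G1 X15.88 Y19.20 E0.5988
G1 X7.20 Y29.54 E0.8233
G1 X-10.04 Y15.07 E1.1976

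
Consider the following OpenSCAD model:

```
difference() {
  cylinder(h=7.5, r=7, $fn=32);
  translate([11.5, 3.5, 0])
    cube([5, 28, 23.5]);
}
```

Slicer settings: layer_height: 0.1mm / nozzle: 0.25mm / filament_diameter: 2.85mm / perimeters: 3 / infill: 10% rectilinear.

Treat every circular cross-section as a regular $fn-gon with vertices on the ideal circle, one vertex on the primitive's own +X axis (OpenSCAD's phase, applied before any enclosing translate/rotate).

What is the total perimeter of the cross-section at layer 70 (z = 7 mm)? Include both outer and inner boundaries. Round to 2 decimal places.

At z = 7 mm: the cylinder: section is a regular 32-gon, circumradius r=7 (perimeter = 2·32·7.000·sin(180°/32) = 43.91 mm); the cube at (11.5, 3.5) (footprint 5×28) is included at this height (perimeter 66.00 mm); Subtracting the remaining from the first: starting from the r=7 cylinder, the 5×28 cube at (11.5, 3.5) misses the remaining region (no effect) — boundary = 43.91 mm. Overall, the cross-section is a single solid region. Total boundary length (outer) = 43.91 mm.

43.91 mm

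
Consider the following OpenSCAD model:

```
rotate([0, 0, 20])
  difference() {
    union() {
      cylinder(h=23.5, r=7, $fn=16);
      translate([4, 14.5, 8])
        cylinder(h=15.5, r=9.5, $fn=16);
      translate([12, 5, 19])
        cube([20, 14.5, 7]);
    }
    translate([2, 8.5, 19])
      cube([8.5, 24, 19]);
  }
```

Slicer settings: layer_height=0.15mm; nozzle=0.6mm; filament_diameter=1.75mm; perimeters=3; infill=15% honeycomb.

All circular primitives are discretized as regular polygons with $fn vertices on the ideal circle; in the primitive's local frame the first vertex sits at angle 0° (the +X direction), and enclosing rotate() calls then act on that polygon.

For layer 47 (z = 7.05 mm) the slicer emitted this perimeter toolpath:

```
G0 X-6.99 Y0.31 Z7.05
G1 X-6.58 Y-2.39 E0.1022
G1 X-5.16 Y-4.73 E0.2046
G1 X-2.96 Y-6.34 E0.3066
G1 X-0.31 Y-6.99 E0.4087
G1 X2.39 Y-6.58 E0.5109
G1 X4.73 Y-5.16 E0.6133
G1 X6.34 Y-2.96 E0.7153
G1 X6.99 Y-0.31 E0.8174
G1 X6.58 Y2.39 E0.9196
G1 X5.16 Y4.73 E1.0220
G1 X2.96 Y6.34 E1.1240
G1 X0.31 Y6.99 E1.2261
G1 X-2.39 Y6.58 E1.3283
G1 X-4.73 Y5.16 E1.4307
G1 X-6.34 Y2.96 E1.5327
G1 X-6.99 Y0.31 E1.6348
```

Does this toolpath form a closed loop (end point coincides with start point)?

yes

Start point (G0): (-6.99, 0.31). End point (last G1): the path returns to the start — closed.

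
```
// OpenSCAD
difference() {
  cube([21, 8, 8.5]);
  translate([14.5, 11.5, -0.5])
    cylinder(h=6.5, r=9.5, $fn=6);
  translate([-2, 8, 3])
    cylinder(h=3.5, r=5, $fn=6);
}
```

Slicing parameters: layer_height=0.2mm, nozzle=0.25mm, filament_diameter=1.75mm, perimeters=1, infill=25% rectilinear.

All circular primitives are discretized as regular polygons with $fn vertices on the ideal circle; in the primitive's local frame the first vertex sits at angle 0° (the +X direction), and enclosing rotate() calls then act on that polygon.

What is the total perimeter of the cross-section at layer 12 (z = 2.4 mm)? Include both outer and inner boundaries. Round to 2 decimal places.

60.78 mm

At z = 2.4 mm: the cube is present — its section is the full 21×8 rectangle (perimeter 58.00 mm); the r=9.5 cylinder at (14.5, 11.5) gives a regular 6-gon of circumradius 9.5 (constant along its height) (perimeter = 2·6·9.500·sin(180°/6) = 57.00 mm); the cylinder at (-2, 8) is not intersected at this z (z outside [3, 6.5]); After the difference (first − rest): starting from the 21×8 cube, the r=9.5 cylinder at (14.5, 11.5) partially overlaps it — only the 56.98 mm² overlap (of its 234.48 mm²) is removed, clipping the outline — boundary = 60.78 mm. Overall, the cross-section is a single solid region. Total boundary length (outer) = 60.78 mm.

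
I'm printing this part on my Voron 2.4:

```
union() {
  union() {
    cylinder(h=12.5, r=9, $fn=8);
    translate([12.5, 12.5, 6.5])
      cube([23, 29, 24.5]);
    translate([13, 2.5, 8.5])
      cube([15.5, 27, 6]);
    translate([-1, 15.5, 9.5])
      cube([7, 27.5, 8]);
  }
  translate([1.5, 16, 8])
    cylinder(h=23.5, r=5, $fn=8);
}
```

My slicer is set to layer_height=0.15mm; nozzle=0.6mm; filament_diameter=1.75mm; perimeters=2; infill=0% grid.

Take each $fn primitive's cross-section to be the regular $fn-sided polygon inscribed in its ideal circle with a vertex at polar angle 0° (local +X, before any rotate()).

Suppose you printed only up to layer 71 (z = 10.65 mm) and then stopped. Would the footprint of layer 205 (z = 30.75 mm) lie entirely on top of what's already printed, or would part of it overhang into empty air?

Compare the two slices. At z = 10.65: the r=9 cylinder contributes a regular 8-gon of circumradius 9 (area = (8/2)·9.000²·sin(360°/8) = 229.10 mm²); the 23×29 cube at (12.5, 12.5) contributes its full rectangle (area 667.00 mm²); the cube at (13, 2.5) is present — its section is the full 15.5×27 rectangle (area 418.50 mm²); the cube at (-1, 15.5) is present — its section is the full 7×27.5 rectangle (area 192.50 mm²); Taking the union: the regions partially overlap — summed areas 1507.10 mm² minus the doubly-counted overlap 263.50 mm² gives 1243.60 mm² — area = 1243.60 mm²; the r=5 cylinder at (1.5, 16) gives a regular 8-gon of circumradius 5 (constant along its height) (area = (8/2)·5.000²·sin(360°/8) = 70.71 mm²); Taking the union: the regions partially overlap — summed areas 1314.31 mm² minus the doubly-counted overlap 32.08 mm² gives 1282.23 mm² — area = 1282.23 mm². At z = 30.75: the cylinder is not intersected at this z (z outside [0, 12.5]); the cube at (12.5, 12.5) is present — its section is the full 23×29 rectangle (area 667.00 mm²); the cube at (13, 2.5) does not reach this height (z outside [8.5, 14.5]); the cube at (-1, 15.5) is not intersected at this z (z outside [9.5, 17.5]); Merging all regions: only the 23×29 cube at (12.5, 12.5) is present, so the union is just that shape — area = 667.00 mm²; the cylinder at (1.5, 16): section is a regular 8-gon, circumradius r=5 (area = (8/2)·5.000²·sin(360°/8) = 70.71 mm²); Taking the union: the 2 present regions are separate (no shared area or edge), so areas and boundary lengths simply add and each stays a separate island — area = 737.71 mm². Checking containment: the cross-section at z = 30.75 is a subset of the cross-section at z = 10.65.

entirely on top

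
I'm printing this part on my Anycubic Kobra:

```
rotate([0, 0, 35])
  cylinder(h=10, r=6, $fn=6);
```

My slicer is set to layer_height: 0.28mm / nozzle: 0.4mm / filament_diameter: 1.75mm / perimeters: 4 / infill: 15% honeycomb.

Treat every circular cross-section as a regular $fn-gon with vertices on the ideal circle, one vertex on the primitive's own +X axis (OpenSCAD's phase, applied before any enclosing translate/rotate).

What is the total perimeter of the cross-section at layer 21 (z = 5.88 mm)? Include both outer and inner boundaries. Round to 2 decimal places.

At z = 5.88 mm: the cylinder: section is a regular 6-gon, circumradius r=6 (perimeter = 2·6·6.000·sin(180°/6) = 36.00 mm); (rotated 35° about Z; rotation is an isometry so areas/perimeters/island counts are preserved). Overall, the cross-section is a single solid region. Total boundary length (outer) = 36.00 mm.

36.00 mm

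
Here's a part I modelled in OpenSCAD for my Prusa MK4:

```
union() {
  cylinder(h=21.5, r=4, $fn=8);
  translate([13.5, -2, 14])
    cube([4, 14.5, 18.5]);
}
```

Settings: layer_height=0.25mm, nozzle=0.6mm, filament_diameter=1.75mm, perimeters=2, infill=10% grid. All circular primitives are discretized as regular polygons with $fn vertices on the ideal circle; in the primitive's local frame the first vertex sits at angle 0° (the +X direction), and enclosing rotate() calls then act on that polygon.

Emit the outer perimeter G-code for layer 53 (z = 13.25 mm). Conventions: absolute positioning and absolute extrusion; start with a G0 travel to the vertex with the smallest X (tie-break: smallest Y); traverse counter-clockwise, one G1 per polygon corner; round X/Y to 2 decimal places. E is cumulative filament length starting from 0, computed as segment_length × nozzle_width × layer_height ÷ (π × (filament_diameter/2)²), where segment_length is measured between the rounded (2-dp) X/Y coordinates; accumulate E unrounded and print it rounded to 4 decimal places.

G0 X-4.00 Y0.00 Z13.25
G1 X-2.83 Y-2.83 E0.1910
G1 X0.00 Y-4.00 E0.3819
G1 X2.83 Y-2.83 E0.5729
G1 X4.00 Y0.00 E0.7639
G1 X2.83 Y2.83 E0.9549
G1 X0.00 Y4.00 E1.1458
G1 X-2.83 Y2.83 E1.3368
G1 X-4.00 Y0.00 E1.5278

At z = 13.25 mm: the r=4 cylinder gives a regular 8-gon of circumradius 4 (constant along its height); the cube at (13.5, -2) does not reach this height (z outside [14, 32.5]); Taking the union: only the r=4 cylinder is present, so the union is just that shape — 1 connected region. The outline is a single polygon with 8 vertices. Extrusion per mm of travel: 0.6 × 0.25 / (π × 0.875²) = 0.062363. Accumulating E over each segment gives final E = 1.5278.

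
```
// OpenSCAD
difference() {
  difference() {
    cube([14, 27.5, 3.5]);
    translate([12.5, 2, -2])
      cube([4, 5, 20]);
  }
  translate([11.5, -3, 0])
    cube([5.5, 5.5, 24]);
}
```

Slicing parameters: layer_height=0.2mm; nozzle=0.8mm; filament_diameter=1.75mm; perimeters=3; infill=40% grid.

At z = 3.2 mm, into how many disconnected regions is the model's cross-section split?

At z = 3.2 mm: the 14×27.5 cube contributes its full rectangle; the cube at (12.5, 2) (footprint 4×5) is included at this height; Subtracting the remaining from the first: starting from the 14×27.5 cube, the 4×5 cube at (12.5, 2) partially overlaps it — only the 7.50 mm² overlap (of its 20.00 mm²) is removed, clipping the outline — 1 connected region; the 5.5×5.5 cube at (11.5, -3) contributes its full rectangle; After the difference (first − rest): starting from the result so far, the 5.5×5.5 cube at (11.5, -3) partially overlaps it — only the 5.50 mm² overlap (of its 30.25 mm²) is removed, clipping the outline — 1 connected region. The result has 1 disconnected region.

1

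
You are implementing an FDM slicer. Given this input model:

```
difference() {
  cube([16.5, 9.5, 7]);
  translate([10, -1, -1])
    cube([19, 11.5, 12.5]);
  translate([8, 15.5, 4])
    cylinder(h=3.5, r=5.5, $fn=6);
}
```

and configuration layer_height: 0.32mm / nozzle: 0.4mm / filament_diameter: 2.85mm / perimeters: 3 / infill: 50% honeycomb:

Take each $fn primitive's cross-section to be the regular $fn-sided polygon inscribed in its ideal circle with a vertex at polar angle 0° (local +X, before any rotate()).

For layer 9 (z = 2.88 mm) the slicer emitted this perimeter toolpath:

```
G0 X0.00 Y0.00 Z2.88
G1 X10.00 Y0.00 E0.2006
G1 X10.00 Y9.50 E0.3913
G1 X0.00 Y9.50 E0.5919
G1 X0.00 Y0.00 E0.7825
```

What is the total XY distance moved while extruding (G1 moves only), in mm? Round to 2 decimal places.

Sum the Euclidean lengths of each G1 segment: total = 39.00 mm.

39.00 mm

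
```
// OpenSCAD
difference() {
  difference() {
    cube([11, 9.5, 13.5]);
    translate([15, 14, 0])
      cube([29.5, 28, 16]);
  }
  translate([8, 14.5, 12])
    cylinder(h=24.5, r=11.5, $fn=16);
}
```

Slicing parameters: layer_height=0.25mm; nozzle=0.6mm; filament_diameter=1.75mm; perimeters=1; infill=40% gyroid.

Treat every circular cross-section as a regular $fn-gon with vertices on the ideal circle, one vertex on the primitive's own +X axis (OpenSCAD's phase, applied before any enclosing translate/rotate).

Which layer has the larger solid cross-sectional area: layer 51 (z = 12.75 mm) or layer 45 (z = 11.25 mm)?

Layer 51 (z = 12.75): the cube (footprint 11×9.5) is included at this height (area 104.50 mm²); the 29.5×28 cube at (15, 14) contributes its full rectangle (area 826.00 mm²); Taking the first minus the rest: starting from the 11×9.5 cube (104.50 mm²), the 29.5×28 cube at (15, 14) misses the remaining region (no effect) — area = 104.50 mm²; the r=11.5 cylinder at (8, 14.5) contributes a regular 16-gon of circumradius 11.5 (area = (16/2)·11.500²·sin(360°/16) = 404.88 mm²); After the difference (first − rest): starting from the result so far (104.50 mm²), the r=11.5 cylinder at (8, 14.5) partially overlaps it — only the 61.20 mm² overlap (of its 404.88 mm²) is removed, clipping the outline — area = 43.30 mm². So its area = 43.30 mm². Layer 45 (z = 11.25): the 11×9.5 cube contributes its full rectangle (area 104.50 mm²); the 29.5×28 cube at (15, 14) contributes its full rectangle (area 826.00 mm²); After the difference (first − rest): starting from the 11×9.5 cube (104.50 mm²), the 29.5×28 cube at (15, 14) misses the remaining region (no effect) — area = 104.50 mm²; the cylinder at (8, 14.5) is not intersected at this z (z outside [12, 36.5]); Subtracting the remaining from the first: none of the subtracted shapes is present at this height, so the result so far is unchanged — area = 104.50 mm². So its area = 104.50 mm². Layer 45 is larger (104.50 vs 43.30 mm²).

layer 45 (z = 11.25 mm)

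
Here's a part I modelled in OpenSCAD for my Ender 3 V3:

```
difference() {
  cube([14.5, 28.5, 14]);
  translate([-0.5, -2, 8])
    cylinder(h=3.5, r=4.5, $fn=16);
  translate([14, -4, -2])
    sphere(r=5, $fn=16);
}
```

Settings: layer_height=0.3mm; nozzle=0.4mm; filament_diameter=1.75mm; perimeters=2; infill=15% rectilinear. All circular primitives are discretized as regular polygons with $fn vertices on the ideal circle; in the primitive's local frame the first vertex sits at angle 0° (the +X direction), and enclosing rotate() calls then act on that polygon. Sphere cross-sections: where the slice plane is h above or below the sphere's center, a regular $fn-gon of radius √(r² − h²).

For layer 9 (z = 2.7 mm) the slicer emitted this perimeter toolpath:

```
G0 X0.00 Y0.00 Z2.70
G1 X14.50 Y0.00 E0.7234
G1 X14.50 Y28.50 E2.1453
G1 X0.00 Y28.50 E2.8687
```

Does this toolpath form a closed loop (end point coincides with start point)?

no

Start point (G0): (0.00, 0.00). End point (last G1): the path does not return to the start — open.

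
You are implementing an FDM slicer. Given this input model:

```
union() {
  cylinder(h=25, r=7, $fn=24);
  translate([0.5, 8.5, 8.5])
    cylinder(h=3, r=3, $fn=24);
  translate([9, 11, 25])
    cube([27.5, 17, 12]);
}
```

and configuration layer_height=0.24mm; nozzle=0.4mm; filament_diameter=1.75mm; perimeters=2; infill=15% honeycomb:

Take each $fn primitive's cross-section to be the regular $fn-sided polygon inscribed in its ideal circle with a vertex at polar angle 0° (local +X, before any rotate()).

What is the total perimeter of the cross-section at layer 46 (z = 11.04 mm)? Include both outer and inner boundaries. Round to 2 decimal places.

52.82 mm

At z = 11.04 mm: the r=7 cylinder contributes a regular 24-gon of circumradius 7 (perimeter = 2·24·7.000·sin(180°/24) = 43.86 mm); the r=3 cylinder at (0.5, 8.5) gives a regular 24-gon of circumradius 3 (constant along its height) (perimeter = 2·24·3.000·sin(180°/24) = 18.80 mm); the cube at (9, 11) is not intersected at this z (z outside [25, 37]); Merging all regions: the regions partially overlap (shared area 4.46 mm²), so the edge portions inside another operand are dropped and the merged outline is re-measured after clipping — boundary = 52.82 mm. Overall, the cross-section is a single solid region. Total boundary length (outer) = 52.82 mm.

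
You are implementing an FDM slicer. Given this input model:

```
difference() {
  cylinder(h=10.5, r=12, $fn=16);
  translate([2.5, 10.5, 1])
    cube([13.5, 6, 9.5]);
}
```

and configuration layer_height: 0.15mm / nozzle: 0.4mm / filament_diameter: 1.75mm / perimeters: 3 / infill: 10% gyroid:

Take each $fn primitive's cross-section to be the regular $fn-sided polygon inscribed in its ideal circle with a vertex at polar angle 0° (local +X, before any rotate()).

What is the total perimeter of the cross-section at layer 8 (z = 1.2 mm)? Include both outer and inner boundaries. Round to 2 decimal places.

75.70 mm

At z = 1.2 mm: the r=12 cylinder gives a regular 16-gon of circumradius 12 (constant along its height) (perimeter = 2·16·12.000·sin(180°/16) = 74.91 mm); the 13.5×6 cube at (2.5, 10.5) contributes its full rectangle (perimeter 39.00 mm); Subtracting the remaining from the first: starting from the r=12 cylinder, the 13.5×6 cube at (2.5, 10.5) partially overlaps it — only the 1.92 mm² overlap (of its 81.00 mm²) is removed, clipping the outline — boundary = 75.70 mm. Overall, the cross-section is a single solid region. Total boundary length (outer) = 75.70 mm.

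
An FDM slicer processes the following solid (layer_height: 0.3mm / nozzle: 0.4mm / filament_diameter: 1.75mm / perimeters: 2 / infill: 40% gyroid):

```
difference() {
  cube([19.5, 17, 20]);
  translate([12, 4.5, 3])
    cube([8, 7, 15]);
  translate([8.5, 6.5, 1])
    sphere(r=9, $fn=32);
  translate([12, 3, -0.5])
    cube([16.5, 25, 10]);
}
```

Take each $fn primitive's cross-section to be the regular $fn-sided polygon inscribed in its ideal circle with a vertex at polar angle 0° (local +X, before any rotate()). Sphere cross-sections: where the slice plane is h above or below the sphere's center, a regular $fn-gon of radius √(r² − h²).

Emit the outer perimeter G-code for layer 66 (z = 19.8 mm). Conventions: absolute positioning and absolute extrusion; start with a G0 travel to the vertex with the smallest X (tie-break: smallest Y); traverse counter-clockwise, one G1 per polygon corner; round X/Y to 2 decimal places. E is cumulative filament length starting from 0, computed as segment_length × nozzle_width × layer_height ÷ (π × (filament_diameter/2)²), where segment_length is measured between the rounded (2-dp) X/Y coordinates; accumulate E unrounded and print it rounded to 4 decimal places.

G0 X0.00 Y0.00 Z19.80
G1 X19.50 Y0.00 E0.9729
G1 X19.50 Y17.00 E1.8210
G1 X0.00 Y17.00 E2.7939
G1 X0.00 Y0.00 E3.6420

At z = 19.8 mm: the cube is present — its section is the full 19.5×17 rectangle; the cube at (12, 4.5) is absent (z outside [3, 18]); the sphere at (8.5, 6.5) is absent (|z−center|=18.800 > r=9); the cube at (12, 3) does not reach this height (z outside [-0.5, 9.5]); Taking the first minus the rest: none of the subtracted shapes is present at this height, so the 19.5×17 cube is unchanged — 1 connected region. The outline is a single polygon with 4 vertices. Extrusion per mm of travel: 0.4 × 0.3 / (π × 0.875²) = 0.049890. Accumulating E over each segment gives final E = 3.6420.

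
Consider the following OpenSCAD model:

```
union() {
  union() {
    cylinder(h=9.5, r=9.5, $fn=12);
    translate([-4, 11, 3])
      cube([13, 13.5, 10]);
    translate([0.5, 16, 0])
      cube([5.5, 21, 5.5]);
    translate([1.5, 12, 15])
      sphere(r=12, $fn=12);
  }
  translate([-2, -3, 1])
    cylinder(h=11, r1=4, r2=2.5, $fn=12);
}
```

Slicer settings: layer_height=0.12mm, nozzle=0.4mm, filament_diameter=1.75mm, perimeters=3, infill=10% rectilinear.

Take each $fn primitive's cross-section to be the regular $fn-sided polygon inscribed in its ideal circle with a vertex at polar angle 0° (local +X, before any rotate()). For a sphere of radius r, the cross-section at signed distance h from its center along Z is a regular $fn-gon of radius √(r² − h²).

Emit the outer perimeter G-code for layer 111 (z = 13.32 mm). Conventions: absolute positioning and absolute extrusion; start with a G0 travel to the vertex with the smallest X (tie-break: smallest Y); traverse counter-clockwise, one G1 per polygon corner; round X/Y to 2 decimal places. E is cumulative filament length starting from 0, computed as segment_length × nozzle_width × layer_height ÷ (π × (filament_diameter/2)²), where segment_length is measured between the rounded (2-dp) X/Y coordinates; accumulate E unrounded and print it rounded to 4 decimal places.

At z = 13.32 mm: the cylinder does not reach this height (z outside [0, 9.5]); the cube at (-4, 11) is not intersected at this z (z outside [3, 13]); the cube at (0.5, 16) does not reach this height (z outside [0, 5.5]); the r=12 sphere at (1.5, 12) contributes a regular 12-gon of circumradius √(12²−1.68²) = 11.882; Combining (union): only the r=12 sphere at (1.5, 12) is present, so the union is just that shape — 1 connected region; the cone at (-2, -3) does not reach this height (z outside [1, 12]); Merging all regions: only the result so far is present, so the union is just that shape — 1 connected region. The outline is a single polygon with 12 vertices. Extrusion per mm of travel: 0.4 × 0.12 / (π × 0.875²) = 0.019956. Accumulating E over each segment gives final E = 1.4728.

G0 X-10.38 Y12.00 Z13.32
G1 X-8.79 Y6.06 E0.1227
G1 X-4.44 Y1.71 E0.2455
G1 X1.50 Y0.12 E0.3682
G1 X7.44 Y1.71 E0.4909
G1 X11.79 Y6.06 E0.6137
G1 X13.38 Y12.00 E0.7364
G1 X11.79 Y17.94 E0.8591
G1 X7.44 Y22.29 E0.9819
G1 X1.50 Y23.88 E1.1046
G1 X-4.44 Y22.29 E1.2273
G1 X-8.79 Y17.94 E1.3501
G1 X-10.38 Y12.00 E1.4728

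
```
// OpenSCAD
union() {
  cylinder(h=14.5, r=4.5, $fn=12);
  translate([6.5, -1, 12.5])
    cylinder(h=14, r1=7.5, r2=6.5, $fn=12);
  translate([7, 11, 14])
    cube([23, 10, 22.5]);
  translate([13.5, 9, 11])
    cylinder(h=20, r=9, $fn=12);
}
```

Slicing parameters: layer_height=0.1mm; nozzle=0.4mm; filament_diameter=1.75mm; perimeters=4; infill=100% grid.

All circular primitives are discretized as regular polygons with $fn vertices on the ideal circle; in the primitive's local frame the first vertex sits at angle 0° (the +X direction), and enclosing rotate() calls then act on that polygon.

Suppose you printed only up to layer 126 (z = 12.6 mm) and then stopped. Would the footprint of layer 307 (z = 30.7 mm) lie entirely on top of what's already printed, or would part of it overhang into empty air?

Compare the two slices. At z = 12.6: the cylinder: section is a regular 12-gon, circumradius r=4.5 (area = (12/2)·4.500²·sin(360°/12) = 60.75 mm²); the cone at (6.5, -1) contributes a regular 12-gon of circumradius 7.493 (interpolated between r1=7.5 and r2=6.5 at t=0.007) (area = (12/2)·7.493²·sin(360°/12) = 168.43 mm²); the cube at (7, 11) is absent (z outside [14, 36.5]); the r=9 cylinder at (13.5, 9) contributes a regular 12-gon of circumradius 9 (area = (12/2)·9.000²·sin(360°/12) = 243.00 mm²); Combining (union): the regions partially overlap — summed areas 472.18 mm² minus the doubly-counted overlap 60.92 mm² gives 411.26 mm² — area = 411.26 mm². At z = 30.7: the cylinder is absent (z outside [0, 14.5]); the cone at (6.5, -1) does not reach this height (z outside [12.5, 26.5]); the cube at (7, 11) is present — its section is the full 23×10 rectangle (area 230.00 mm²); the r=9 cylinder at (13.5, 9) contributes a regular 12-gon of circumradius 9 (area = (12/2)·9.000²·sin(360°/12) = 243.00 mm²); Combining (union): the regions partially overlap — summed areas 473.00 mm² minus the doubly-counted overlap 81.66 mm² gives 391.34 mm² — area = 391.34 mm². Checking containment: at z = 30.7 the cross-section extends beyond the z = 12.6 cross-section by about 148.34 mm².

part overhangs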